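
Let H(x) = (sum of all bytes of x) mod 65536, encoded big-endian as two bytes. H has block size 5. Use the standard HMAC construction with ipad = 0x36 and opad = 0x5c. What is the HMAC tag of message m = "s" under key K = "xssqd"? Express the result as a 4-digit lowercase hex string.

01cc

Key "xssqd" = 78 73 73 71 64 is exactly B = 5 bytes: K' = 78 73 73 71 64.
K' ⊕ ipad = 4e 45 45 47 52.  K' ⊕ opad = 24 2f 2f 2d 38.
Inner input = (K'⊕ipad) ∥ m = 4e 45 45 47 52 ∥ 73.
Inner hash: sum = 78+69+69+71+82+115 = 484 → 01 e4.
Outer input = (K'⊕opad) ∥ inner = 24 2f 2f 2d 38 ∥ 01 e4.
Outer hash (tag): sum = 36+47+47+45+56+1+228 = 460 → 01 cc.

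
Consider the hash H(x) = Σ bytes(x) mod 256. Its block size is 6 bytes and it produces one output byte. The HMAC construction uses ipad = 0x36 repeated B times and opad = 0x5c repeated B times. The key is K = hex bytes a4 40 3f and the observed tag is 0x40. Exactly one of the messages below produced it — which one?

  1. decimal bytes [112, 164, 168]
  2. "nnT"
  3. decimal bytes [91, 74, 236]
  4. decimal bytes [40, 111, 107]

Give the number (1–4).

Key hex bytes a4 40 3f is 3 bytes ≤ B = 6; zero-pad to 6 bytes: K' = a4 40 3f 00 00 00.
K' ⊕ ipad = 92 76 09 36 36 36; K' ⊕ opad = f8 1c 63 5c 5c 5c.
m1: inner = H(92 76 09 36 36 36 70 a4 a8) = 6f; tag = H(f8 1c 63 5c 5c 5c 6f) = fa
m2: inner = H(92 76 09 36 36 36 6e 6e 54) = e3; tag = H(f8 1c 63 5c 5c 5c e3) = 6e
m3: inner = H(92 76 09 36 36 36 5b 4a ec) = 44; tag = H(f8 1c 63 5c 5c 5c 44) = cf
m4: inner = H(92 76 09 36 36 36 28 6f 6b) = b5; tag = H(f8 1c 63 5c 5c 5c b5) = 40 ← matches

4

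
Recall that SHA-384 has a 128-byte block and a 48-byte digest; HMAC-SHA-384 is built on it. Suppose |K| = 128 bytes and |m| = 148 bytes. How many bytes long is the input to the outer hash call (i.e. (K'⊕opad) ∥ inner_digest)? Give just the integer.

Key is 128 ≤ 128 bytes, zero-padded: |K'| = 128.
Outer input = (K'⊕opad) ∥ H(inner) → 128 + 48 = 176 bytes.

176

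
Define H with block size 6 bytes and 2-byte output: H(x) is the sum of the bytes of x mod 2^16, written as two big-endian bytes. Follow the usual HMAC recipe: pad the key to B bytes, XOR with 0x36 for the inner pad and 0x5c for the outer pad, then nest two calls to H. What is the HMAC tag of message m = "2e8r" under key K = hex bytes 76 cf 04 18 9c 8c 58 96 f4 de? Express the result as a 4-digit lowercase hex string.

02ab

Key hex bytes 76 cf 04 18 9c 8c 58 96 f4 de is 10 bytes > B = 6, so hash it first: H(key) = 05 49, then zero-pad to 6 bytes: K' = 05 49 00 00 00 00.
K' ⊕ ipad = 33 7f 36 36 36 36.  K' ⊕ opad = 59 15 5c 5c 5c 5c.
Inner input = (K'⊕ipad) ∥ m = 33 7f 36 36 36 36 ∥ 32 65 38 72.
Inner hash: sum = 51+127+54+54+54+54+50+101+56+114 = 715 → 02 cb.
Outer input = (K'⊕opad) ∥ inner = 59 15 5c 5c 5c 5c ∥ 02 cb.
Outer hash (tag): sum = 89+21+92+92+92+92+2+203 = 683 → 02 ab.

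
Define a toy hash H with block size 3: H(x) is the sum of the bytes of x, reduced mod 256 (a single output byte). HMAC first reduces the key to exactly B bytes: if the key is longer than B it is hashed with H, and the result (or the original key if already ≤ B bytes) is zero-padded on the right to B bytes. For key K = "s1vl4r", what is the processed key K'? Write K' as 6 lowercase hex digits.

2c0000

|K| = 6 > B = 3, so first hash the key.
H(K): sum = 115+49+118+108+52+114 = 556; mod 256 = 44 → 2c.
Zero-pad H(K) = 2c to 3 bytes: K' = 2c 00 00.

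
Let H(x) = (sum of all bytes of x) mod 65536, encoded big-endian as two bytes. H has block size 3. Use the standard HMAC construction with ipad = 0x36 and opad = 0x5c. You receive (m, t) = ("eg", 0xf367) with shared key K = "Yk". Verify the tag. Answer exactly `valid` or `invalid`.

Key "Yk" = 59 6b is 2 bytes ≤ B = 3; zero-pad to 3 bytes: K' = 59 6b 00.
K' ⊕ ipad = 6f 5d 36; K' ⊕ opad = 05 37 5c.
Inner hash: sum = 111+93+54+101+103 = 462 → 01 ce.
Outer hash (recomputed tag): sum = 5+55+92+1+206 = 359 → 01 67.
Recomputed tag = 0167; claimed = f367 → mismatch.

invalid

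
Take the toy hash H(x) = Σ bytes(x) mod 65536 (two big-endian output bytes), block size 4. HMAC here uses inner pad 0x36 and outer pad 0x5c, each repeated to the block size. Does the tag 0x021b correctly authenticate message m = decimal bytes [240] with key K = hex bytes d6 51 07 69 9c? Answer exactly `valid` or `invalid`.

valid

Key hex bytes d6 51 07 69 9c is 5 bytes > B = 4, so hash it first: H(key) = 02 33, then zero-pad to 4 bytes: K' = 02 33 00 00.
K' ⊕ ipad = 34 05 36 36; K' ⊕ opad = 5e 6f 5c 5c.
Inner hash: sum = 52+5+54+54+240 = 405 → 01 95.
Outer hash (recomputed tag): sum = 94+111+92+92+1+149 = 539 → 02 1b.
Recomputed tag = 021b; claimed = 021b → match.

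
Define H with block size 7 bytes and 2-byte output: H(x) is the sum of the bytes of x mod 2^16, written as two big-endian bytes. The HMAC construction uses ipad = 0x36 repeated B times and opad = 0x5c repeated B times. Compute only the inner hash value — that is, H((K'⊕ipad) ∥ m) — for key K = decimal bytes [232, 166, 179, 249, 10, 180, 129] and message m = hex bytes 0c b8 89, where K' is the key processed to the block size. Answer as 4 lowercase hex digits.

Key decimal bytes [232, 166, 179, 249, 10, 180, 129] = e8 a6 b3 f9 0a b4 81 is exactly B = 7 bytes: K' = e8 a6 b3 f9 0a b4 81.
K' ⊕ ipad = de 90 85 cf 3c 82 b7.
Inner input = de 90 85 cf 3c 82 b7 ∥ 0c b8 89.
Inner hash: sum = 222+144+133+207+60+130+183+12+184+137 = 1412 → 05 84.

0584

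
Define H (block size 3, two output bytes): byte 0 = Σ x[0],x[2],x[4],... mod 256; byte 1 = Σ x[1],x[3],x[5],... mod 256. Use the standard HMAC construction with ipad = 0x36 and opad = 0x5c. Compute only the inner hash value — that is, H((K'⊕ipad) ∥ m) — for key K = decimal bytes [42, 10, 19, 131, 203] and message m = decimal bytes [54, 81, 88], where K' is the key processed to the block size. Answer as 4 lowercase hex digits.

c549

Key decimal bytes [42, 10, 19, 131, 203] = 2a 0a 13 83 cb is 5 bytes > B = 3, so hash it first: H(key) = 08 8d, then zero-pad to 3 bytes: K' = 08 8d 00.
K' ⊕ ipad = 3e bb 36.
Inner input = 3e bb 36 ∥ 36 51 58.
Inner hash: even-index sum = 197 mod 256 = 197; odd-index sum = 329 mod 256 = 73 → c5 49.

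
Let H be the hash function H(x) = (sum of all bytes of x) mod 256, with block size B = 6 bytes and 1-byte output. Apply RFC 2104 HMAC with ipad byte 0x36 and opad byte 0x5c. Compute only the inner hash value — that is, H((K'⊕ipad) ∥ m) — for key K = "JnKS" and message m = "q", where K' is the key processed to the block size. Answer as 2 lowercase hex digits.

93

Key "JnKS" = 4a 6e 4b 53 is 4 bytes ≤ B = 6; zero-pad to 6 bytes: K' = 4a 6e 4b 53 00 00.
K' ⊕ ipad = 7c 58 7d 65 36 36.
Inner input = 7c 58 7d 65 36 36 ∥ 71.
Inner hash: sum = 124+88+125+101+54+54+113 = 659; mod 256 = 147 → 93.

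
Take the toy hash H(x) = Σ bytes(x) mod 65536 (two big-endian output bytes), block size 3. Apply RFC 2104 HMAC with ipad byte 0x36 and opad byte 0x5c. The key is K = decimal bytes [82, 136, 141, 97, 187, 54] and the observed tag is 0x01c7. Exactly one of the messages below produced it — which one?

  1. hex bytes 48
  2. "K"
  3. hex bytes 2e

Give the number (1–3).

3

Key decimal bytes [82, 136, 141, 97, 187, 54] = 52 88 8d 61 bb 36 is 6 bytes > B = 3, so hash it first: H(key) = 02 b9, then zero-pad to 3 bytes: K' = 02 b9 00.
K' ⊕ ipad = 34 8f 36; K' ⊕ opad = 5e e5 5c.
m1: inner = H(34 8f 36 48) = 01 41; tag = H(5e e5 5c 01 41) = 01e1
m2: inner = H(34 8f 36 4b) = 01 44; tag = H(5e e5 5c 01 44) = 01e4
m3: inner = H(34 8f 36 2e) = 01 27; tag = H(5e e5 5c 01 27) = 01c7 ← matches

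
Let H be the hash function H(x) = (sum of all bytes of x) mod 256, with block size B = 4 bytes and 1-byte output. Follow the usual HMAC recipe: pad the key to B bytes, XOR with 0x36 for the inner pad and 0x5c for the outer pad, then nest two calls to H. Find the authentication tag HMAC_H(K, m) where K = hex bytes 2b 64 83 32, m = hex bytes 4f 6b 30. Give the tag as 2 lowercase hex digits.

0e

Key hex bytes 2b 64 83 32 is exactly B = 4 bytes: K' = 2b 64 83 32.
K' ⊕ ipad = 1d 52 b5 04.  K' ⊕ opad = 77 38 df 6e.
Inner input = (K'⊕ipad) ∥ m = 1d 52 b5 04 ∥ 4f 6b 30.
Inner hash: sum = 29+82+181+4+79+107+48 = 530; mod 256 = 18 → 12.
Outer input = (K'⊕opad) ∥ inner = 77 38 df 6e ∥ 12.
Outer hash (tag): sum = 119+56+223+110+18 = 526; mod 256 = 14 → 0e.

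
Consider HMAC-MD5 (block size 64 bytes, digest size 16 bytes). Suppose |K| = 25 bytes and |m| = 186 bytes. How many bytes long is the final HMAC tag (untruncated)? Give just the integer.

The tag is one MD5 digest: 16 bytes.

16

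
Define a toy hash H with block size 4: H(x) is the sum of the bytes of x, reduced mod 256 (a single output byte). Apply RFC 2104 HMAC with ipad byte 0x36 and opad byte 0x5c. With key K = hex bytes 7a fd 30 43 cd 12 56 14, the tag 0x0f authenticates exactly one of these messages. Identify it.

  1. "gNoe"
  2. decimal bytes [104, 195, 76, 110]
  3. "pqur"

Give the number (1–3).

Key hex bytes 7a fd 30 43 cd 12 56 14 is 8 bytes > B = 4, so hash it first: H(key) = 33, then zero-pad to 4 bytes: K' = 33 00 00 00.
K' ⊕ ipad = 05 36 36 36; K' ⊕ opad = 6f 5c 5c 5c.
m1: inner = H(05 36 36 36 67 4e 6f 65) = 30; tag = H(6f 5c 5c 5c 30) = b3
m2: inner = H(05 36 36 36 68 c3 4c 6e) = 8c; tag = H(6f 5c 5c 5c 8c) = 0f ← matches
m3: inner = H(05 36 36 36 70 71 75 72) = 6f; tag = H(6f 5c 5c 5c 6f) = f2

2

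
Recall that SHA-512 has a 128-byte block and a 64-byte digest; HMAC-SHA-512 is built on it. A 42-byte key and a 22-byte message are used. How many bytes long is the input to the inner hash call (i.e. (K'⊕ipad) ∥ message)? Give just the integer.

150

Key is 42 ≤ 128 bytes, zero-padded: |K'| = 128.
Inner input = (K'⊕ipad) ∥ m → 128 + 22 = 150 bytes.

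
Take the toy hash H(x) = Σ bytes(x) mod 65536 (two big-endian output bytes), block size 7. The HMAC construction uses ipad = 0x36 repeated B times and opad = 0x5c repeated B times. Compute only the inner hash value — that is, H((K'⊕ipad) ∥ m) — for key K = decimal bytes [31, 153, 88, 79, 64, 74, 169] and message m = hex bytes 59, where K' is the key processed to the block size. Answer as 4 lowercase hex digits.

03a9

Key decimal bytes [31, 153, 88, 79, 64, 74, 169] = 1f 99 58 4f 40 4a a9 is exactly B = 7 bytes: K' = 1f 99 58 4f 40 4a a9.
K' ⊕ ipad = 29 af 6e 79 76 7c 9f.
Inner input = 29 af 6e 79 76 7c 9f ∥ 59.
Inner hash: sum = 41+175+110+121+118+124+159+89 = 937 → 03 a9.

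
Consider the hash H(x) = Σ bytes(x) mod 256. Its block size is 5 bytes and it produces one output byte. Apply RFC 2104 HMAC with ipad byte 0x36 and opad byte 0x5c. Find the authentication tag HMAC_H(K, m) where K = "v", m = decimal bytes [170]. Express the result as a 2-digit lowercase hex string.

Key "v" = 76 is 1 byte ≤ B = 5; zero-pad to 5 bytes: K' = 76 00 00 00 00.
K' ⊕ ipad = 40 36 36 36 36.  K' ⊕ opad = 2a 5c 5c 5c 5c.
Inner input = (K'⊕ipad) ∥ m = 40 36 36 36 36 ∥ aa.
Inner hash: sum = 64+54+54+54+54+170 = 450; mod 256 = 194 → c2.
Outer input = (K'⊕opad) ∥ inner = 2a 5c 5c 5c 5c ∥ c2.
Outer hash (tag): sum = 42+92+92+92+92+194 = 604; mod 256 = 92 → 5c.

5c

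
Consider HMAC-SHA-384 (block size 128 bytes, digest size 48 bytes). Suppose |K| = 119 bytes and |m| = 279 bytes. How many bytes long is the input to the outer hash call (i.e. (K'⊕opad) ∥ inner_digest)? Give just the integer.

Key is 119 ≤ 128 bytes, zero-padded: |K'| = 128.
Outer input = (K'⊕opad) ∥ H(inner) → 128 + 48 = 176 bytes.

176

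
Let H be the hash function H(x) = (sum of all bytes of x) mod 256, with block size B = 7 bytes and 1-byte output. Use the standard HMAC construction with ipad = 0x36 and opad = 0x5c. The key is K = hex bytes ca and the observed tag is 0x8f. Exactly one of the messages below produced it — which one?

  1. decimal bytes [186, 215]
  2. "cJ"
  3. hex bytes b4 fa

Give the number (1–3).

1

Key hex bytes ca is 1 byte ≤ B = 7; zero-pad to 7 bytes: K' = ca 00 00 00 00 00 00.
K' ⊕ ipad = fc 36 36 36 36 36 36; K' ⊕ opad = 96 5c 5c 5c 5c 5c 5c.
m1: inner = H(fc 36 36 36 36 36 36 ba d7) = d1; tag = H(96 5c 5c 5c 5c 5c 5c d1) = 8f ← matches
m2: inner = H(fc 36 36 36 36 36 36 63 4a) = ed; tag = H(96 5c 5c 5c 5c 5c 5c ed) = ab
m3: inner = H(fc 36 36 36 36 36 36 b4 fa) = ee; tag = H(96 5c 5c 5c 5c 5c 5c ee) = ac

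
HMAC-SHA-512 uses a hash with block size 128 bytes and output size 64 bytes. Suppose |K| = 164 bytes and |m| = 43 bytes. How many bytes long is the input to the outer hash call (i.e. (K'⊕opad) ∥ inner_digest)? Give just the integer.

Key is 164 > 128 bytes, so it is hashed to 64 bytes then zero-padded to 128: |K'| = 128.
Outer input = (K'⊕opad) ∥ H(inner) → 128 + 64 = 192 bytes.

192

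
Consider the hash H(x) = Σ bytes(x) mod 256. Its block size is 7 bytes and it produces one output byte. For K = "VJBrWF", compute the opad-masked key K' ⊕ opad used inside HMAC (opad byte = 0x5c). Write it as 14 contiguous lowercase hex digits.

0a161e2e0b1a5c

Key "VJBrWF" = 56 4a 42 72 57 46 is 6 bytes ≤ B = 7; zero-pad to 7 bytes: K' = 56 4a 42 72 57 46 00.
XOR each byte with 0x5c: 56⊕5c=0a, 4a⊕5c=16, 42⊕5c=1e, 72⊕5c=2e, 57⊕5c=0b, 46⊕5c=1a, 00⊕5c=5c.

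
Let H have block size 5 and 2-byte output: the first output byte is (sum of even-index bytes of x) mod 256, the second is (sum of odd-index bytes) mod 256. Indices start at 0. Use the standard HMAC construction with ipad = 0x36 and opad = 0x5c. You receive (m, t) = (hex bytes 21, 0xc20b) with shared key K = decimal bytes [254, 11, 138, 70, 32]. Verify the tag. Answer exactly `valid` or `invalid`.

valid

Key decimal bytes [254, 11, 138, 70, 32] = fe 0b 8a 46 20 is exactly B = 5 bytes: K' = fe 0b 8a 46 20.
K' ⊕ ipad = c8 3d bc 70 16; K' ⊕ opad = a2 57 d6 1a 7c.
Inner hash: even-index sum = 410 mod 256 = 154; odd-index sum = 206 mod 256 = 206 → 9a ce.
Outer hash (recomputed tag): even-index sum = 706 mod 256 = 194; odd-index sum = 267 mod 256 = 11 → c2 0b.
Recomputed tag = c20b; claimed = c20b → match.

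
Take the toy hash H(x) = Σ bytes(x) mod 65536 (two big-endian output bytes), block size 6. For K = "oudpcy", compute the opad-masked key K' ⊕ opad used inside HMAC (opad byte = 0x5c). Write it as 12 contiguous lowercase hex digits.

3329382c3f25

Key "oudpcy" = 6f 75 64 70 63 79 is exactly B = 6 bytes: K' = 6f 75 64 70 63 79.
XOR each byte with 0x5c: 6f⊕5c=33, 75⊕5c=29, 64⊕5c=38, 70⊕5c=2c, 63⊕5c=3f, 79⊕5c=25.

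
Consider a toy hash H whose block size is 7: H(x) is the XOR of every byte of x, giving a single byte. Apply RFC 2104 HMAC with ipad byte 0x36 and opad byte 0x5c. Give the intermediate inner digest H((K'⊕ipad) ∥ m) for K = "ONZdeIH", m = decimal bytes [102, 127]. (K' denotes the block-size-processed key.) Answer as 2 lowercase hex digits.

Key "ONZdeIH" = 4f 4e 5a 64 65 49 48 is exactly B = 7 bytes: K' = 4f 4e 5a 64 65 49 48.
K' ⊕ ipad = 79 78 6c 52 53 7f 7e.
Inner input = 79 78 6c 52 53 7f 7e ∥ 66 7f.
Inner hash: XOR 79⊕78⊕6c⊕52⊕53⊕7f⊕7e⊕66⊕7f = 74.

74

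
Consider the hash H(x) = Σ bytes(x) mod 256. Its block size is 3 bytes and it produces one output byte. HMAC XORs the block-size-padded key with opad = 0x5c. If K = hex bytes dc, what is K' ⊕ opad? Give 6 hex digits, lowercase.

Key hex bytes dc is 1 byte ≤ B = 3; zero-pad to 3 bytes: K' = dc 00 00.
XOR each byte with 0x5c: dc⊕5c=80, 00⊕5c=5c, 00⊕5c=5c.

805c5c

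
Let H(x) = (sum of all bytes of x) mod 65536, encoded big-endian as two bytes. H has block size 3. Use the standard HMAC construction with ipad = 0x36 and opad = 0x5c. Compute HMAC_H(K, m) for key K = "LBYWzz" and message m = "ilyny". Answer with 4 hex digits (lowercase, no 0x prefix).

01cd

Key "LBYWzz" = 4c 42 59 57 7a 7a is 6 bytes > B = 3, so hash it first: H(key) = 02 32, then zero-pad to 3 bytes: K' = 02 32 00.
K' ⊕ ipad = 34 04 36.  K' ⊕ opad = 5e 6e 5c.
Inner input = (K'⊕ipad) ∥ m = 34 04 36 ∥ 69 6c 79 6e 79.
Inner hash: sum = 52+4+54+105+108+121+110+121 = 675 → 02 a3.
Outer input = (K'⊕opad) ∥ inner = 5e 6e 5c ∥ 02 a3.
Outer hash (tag): sum = 94+110+92+2+163 = 461 → 01 cd.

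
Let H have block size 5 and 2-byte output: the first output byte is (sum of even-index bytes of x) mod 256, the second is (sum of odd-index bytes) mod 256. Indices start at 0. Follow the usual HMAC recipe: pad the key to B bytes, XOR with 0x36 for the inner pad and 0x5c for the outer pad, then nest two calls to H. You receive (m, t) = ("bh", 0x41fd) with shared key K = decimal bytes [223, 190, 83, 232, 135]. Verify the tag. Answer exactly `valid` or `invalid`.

Key decimal bytes [223, 190, 83, 232, 135] = df be 53 e8 87 is exactly B = 5 bytes: K' = df be 53 e8 87.
K' ⊕ ipad = e9 88 65 de b1; K' ⊕ opad = 83 e2 0f b4 db.
Inner hash: even-index sum = 615 mod 256 = 103; odd-index sum = 456 mod 256 = 200 → 67 c8.
Outer hash (recomputed tag): even-index sum = 565 mod 256 = 53; odd-index sum = 509 mod 256 = 253 → 35 fd.
Recomputed tag = 35fd; claimed = 41fd → mismatch.

invalid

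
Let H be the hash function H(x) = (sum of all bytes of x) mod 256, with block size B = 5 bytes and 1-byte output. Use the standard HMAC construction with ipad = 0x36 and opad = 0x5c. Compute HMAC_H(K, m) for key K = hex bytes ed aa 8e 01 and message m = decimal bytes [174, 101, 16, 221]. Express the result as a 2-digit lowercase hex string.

Key hex bytes ed aa 8e 01 is 4 bytes ≤ B = 5; zero-pad to 5 bytes: K' = ed aa 8e 01 00.
K' ⊕ ipad = db 9c b8 37 36.  K' ⊕ opad = b1 f6 d2 5d 5c.
Inner input = (K'⊕ipad) ∥ m = db 9c b8 37 36 ∥ ae 65 10 dd.
Inner hash: sum = 219+156+184+55+54+174+101+16+221 = 1180; mod 256 = 156 → 9c.
Outer input = (K'⊕opad) ∥ inner = b1 f6 d2 5d 5c ∥ 9c.
Outer hash (tag): sum = 177+246+210+93+92+156 = 974; mod 256 = 206 → ce.

ce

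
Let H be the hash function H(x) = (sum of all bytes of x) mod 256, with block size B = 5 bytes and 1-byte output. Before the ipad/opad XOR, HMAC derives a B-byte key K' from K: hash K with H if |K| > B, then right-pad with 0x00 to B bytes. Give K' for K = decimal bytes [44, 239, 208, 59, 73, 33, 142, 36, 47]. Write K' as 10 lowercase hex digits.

7100000000

|K| = 9 > B = 5, so first hash the key.
H(K): sum = 44+239+208+59+73+33+142+36+47 = 881; mod 256 = 113 → 71.
Zero-pad H(K) = 71 to 5 bytes: K' = 71 00 00 00 00.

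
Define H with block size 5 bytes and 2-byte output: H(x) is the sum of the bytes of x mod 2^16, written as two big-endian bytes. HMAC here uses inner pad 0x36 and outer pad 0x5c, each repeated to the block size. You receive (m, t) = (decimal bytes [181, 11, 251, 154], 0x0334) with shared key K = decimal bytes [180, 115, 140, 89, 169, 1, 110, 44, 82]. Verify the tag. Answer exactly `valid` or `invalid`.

Key decimal bytes [180, 115, 140, 89, 169, 1, 110, 44, 82] = b4 73 8c 59 a9 01 6e 2c 52 is 9 bytes > B = 5, so hash it first: H(key) = 03 a2, then zero-pad to 5 bytes: K' = 03 a2 00 00 00.
K' ⊕ ipad = 35 94 36 36 36; K' ⊕ opad = 5f fe 5c 5c 5c.
Inner hash: sum = 53+148+54+54+54+181+11+251+154 = 960 → 03 c0.
Outer hash (recomputed tag): sum = 95+254+92+92+92+3+192 = 820 → 03 34.
Recomputed tag = 0334; claimed = 0334 → match.

valid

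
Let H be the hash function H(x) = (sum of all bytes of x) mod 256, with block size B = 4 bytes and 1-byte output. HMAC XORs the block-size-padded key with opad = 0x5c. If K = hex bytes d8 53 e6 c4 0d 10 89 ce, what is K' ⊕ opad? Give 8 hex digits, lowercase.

Key hex bytes d8 53 e6 c4 0d 10 89 ce is 8 bytes > B = 4, so hash it first: H(key) = 49, then zero-pad to 4 bytes: K' = 49 00 00 00.
XOR each byte with 0x5c: 49⊕5c=15, 00⊕5c=5c, 00⊕5c=5c, 00⊕5c=5c.

155c5c5c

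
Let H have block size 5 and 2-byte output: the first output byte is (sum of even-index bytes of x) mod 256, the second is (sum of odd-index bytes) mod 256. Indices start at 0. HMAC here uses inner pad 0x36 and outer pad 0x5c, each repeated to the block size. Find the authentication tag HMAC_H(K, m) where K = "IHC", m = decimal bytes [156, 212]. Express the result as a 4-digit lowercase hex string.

Key "IHC" = 49 48 43 is 3 bytes ≤ B = 5; zero-pad to 5 bytes: K' = 49 48 43 00 00.
K' ⊕ ipad = 7f 7e 75 36 36.  K' ⊕ opad = 15 14 1f 5c 5c.
Inner input = (K'⊕ipad) ∥ m = 7f 7e 75 36 36 ∥ 9c d4.
Inner hash: even-index sum = 510 mod 256 = 254; odd-index sum = 336 mod 256 = 80 → fe 50.
Outer input = (K'⊕opad) ∥ inner = 15 14 1f 5c 5c ∥ fe 50.
Outer hash (tag): even-index sum = 224 mod 256 = 224; odd-index sum = 366 mod 256 = 110 → e0 6e.

e06e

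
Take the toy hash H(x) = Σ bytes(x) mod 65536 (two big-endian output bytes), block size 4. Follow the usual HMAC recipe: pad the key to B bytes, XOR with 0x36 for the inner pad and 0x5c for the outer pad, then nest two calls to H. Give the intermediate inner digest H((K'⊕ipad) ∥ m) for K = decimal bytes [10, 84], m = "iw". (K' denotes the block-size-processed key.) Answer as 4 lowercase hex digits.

Key decimal bytes [10, 84] = 0a 54 is 2 bytes ≤ B = 4; zero-pad to 4 bytes: K' = 0a 54 00 00.
K' ⊕ ipad = 3c 62 36 36.
Inner input = 3c 62 36 36 ∥ 69 77.
Inner hash: sum = 60+98+54+54+105+119 = 490 → 01 ea.

01ea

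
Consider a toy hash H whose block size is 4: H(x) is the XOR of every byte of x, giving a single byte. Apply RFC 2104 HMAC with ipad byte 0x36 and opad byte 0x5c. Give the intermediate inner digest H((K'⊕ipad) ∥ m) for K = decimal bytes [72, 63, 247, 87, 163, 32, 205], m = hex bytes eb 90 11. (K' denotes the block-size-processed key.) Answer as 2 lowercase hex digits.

Key decimal bytes [72, 63, 247, 87, 163, 32, 205] = 48 3f f7 57 a3 20 cd is 7 bytes > B = 4, so hash it first: H(key) = 99, then zero-pad to 4 bytes: K' = 99 00 00 00.
K' ⊕ ipad = af 36 36 36.
Inner input = af 36 36 36 ∥ eb 90 11.
Inner hash: XOR af⊕36⊕36⊕36⊕eb⊕90⊕11 = f3.

f3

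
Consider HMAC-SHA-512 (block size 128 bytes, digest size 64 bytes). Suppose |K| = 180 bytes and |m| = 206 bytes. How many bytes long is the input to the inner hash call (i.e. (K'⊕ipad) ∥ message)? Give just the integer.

Key is 180 > 128 bytes, so it is hashed to 64 bytes then zero-padded to 128: |K'| = 128.
Inner input = (K'⊕ipad) ∥ m → 128 + 206 = 334 bytes.

334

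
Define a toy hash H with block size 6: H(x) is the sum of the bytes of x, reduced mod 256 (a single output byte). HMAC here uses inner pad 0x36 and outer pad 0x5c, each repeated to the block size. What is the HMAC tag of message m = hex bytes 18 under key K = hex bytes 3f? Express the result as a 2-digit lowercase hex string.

Key hex bytes 3f is 1 byte ≤ B = 6; zero-pad to 6 bytes: K' = 3f 00 00 00 00 00.
K' ⊕ ipad = 09 36 36 36 36 36.  K' ⊕ opad = 63 5c 5c 5c 5c 5c.
Inner input = (K'⊕ipad) ∥ m = 09 36 36 36 36 36 ∥ 18.
Inner hash: sum = 9+54+54+54+54+54+24 = 303; mod 256 = 47 → 2f.
Outer input = (K'⊕opad) ∥ inner = 63 5c 5c 5c 5c 5c ∥ 2f.
Outer hash (tag): sum = 99+92+92+92+92+92+47 = 606; mod 256 = 94 → 5e.

5e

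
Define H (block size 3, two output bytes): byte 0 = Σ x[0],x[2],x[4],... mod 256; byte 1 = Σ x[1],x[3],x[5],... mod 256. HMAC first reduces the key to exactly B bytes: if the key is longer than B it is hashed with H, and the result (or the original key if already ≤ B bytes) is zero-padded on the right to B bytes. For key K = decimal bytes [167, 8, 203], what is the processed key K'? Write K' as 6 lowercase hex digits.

Key decimal bytes [167, 8, 203] = a7 08 cb is exactly B = 3 bytes: K' = a7 08 cb.

a708cb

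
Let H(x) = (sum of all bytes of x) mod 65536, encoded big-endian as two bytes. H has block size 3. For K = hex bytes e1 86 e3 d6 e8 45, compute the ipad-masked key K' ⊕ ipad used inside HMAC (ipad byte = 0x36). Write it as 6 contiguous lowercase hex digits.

Key hex bytes e1 86 e3 d6 e8 45 is 6 bytes > B = 3, so hash it first: H(key) = 04 4d, then zero-pad to 3 bytes: K' = 04 4d 00.
XOR each byte with 0x36: 04⊕36=32, 4d⊕36=7b, 00⊕36=36.

327b36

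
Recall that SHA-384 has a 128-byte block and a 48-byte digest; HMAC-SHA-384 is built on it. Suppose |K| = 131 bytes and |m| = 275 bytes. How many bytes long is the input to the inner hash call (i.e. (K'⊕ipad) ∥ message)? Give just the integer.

403

Key is 131 > 128 bytes, so it is hashed to 48 bytes then zero-padded to 128: |K'| = 128.
Inner input = (K'⊕ipad) ∥ m → 128 + 275 = 403 bytes.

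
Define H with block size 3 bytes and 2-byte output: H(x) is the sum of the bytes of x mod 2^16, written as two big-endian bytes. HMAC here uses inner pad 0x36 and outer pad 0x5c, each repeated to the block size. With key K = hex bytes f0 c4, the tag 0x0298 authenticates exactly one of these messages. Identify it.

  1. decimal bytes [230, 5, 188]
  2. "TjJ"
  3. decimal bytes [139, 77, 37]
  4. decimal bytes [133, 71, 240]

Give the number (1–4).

Key hex bytes f0 c4 is 2 bytes ≤ B = 3; zero-pad to 3 bytes: K' = f0 c4 00.
K' ⊕ ipad = c6 f2 36; K' ⊕ opad = ac 98 5c.
m1: inner = H(c6 f2 36 e6 05 bc) = 03 95; tag = H(ac 98 5c 03 95) = 0238
m2: inner = H(c6 f2 36 54 6a 4a) = 02 f6; tag = H(ac 98 5c 02 f6) = 0298 ← matches
m3: inner = H(c6 f2 36 8b 4d 25) = 02 eb; tag = H(ac 98 5c 02 eb) = 028d
m4: inner = H(c6 f2 36 85 47 f0) = 03 aa; tag = H(ac 98 5c 03 aa) = 024d

2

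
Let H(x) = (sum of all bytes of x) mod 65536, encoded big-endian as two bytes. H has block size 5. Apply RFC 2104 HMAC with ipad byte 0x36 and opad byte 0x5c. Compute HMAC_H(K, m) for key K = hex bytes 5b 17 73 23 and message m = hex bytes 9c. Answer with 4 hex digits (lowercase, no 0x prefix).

0217

Key hex bytes 5b 17 73 23 is 4 bytes ≤ B = 5; zero-pad to 5 bytes: K' = 5b 17 73 23 00.
K' ⊕ ipad = 6d 21 45 15 36.  K' ⊕ opad = 07 4b 2f 7f 5c.
Inner input = (K'⊕ipad) ∥ m = 6d 21 45 15 36 ∥ 9c.
Inner hash: sum = 109+33+69+21+54+156 = 442 → 01 ba.
Outer input = (K'⊕opad) ∥ inner = 07 4b 2f 7f 5c ∥ 01 ba.
Outer hash (tag): sum = 7+75+47+127+92+1+186 = 535 → 02 17.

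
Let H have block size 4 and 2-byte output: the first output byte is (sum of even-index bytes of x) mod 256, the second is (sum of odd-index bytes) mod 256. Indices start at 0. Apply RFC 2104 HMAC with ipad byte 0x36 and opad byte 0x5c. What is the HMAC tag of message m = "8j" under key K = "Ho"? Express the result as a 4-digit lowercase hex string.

Key "Ho" = 48 6f is 2 bytes ≤ B = 4; zero-pad to 4 bytes: K' = 48 6f 00 00.
K' ⊕ ipad = 7e 59 36 36.  K' ⊕ opad = 14 33 5c 5c.
Inner input = (K'⊕ipad) ∥ m = 7e 59 36 36 ∥ 38 6a.
Inner hash: even-index sum = 236 mod 256 = 236; odd-index sum = 249 mod 256 = 249 → ec f9.
Outer input = (K'⊕opad) ∥ inner = 14 33 5c 5c ∥ ec f9.
Outer hash (tag): even-index sum = 348 mod 256 = 92; odd-index sum = 392 mod 256 = 136 → 5c 88.

5c88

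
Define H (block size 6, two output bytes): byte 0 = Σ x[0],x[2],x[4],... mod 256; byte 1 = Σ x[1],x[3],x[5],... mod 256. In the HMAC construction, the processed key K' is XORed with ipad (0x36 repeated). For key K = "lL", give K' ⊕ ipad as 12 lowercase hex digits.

5a7a36363636

Key "lL" = 6c 4c is 2 bytes ≤ B = 6; zero-pad to 6 bytes: K' = 6c 4c 00 00 00 00.
XOR each byte with 0x36: 6c⊕36=5a, 4c⊕36=7a, 00⊕36=36, 00⊕36=36, 00⊕36=36, 00⊕36=36.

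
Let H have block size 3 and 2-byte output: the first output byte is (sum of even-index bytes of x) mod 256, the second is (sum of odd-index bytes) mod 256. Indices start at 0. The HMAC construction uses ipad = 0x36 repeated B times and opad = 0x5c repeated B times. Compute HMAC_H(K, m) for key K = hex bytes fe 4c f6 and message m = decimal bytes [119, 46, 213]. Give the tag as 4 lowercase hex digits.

Key hex bytes fe 4c f6 is exactly B = 3 bytes: K' = fe 4c f6.
K' ⊕ ipad = c8 7a c0.  K' ⊕ opad = a2 10 aa.
Inner input = (K'⊕ipad) ∥ m = c8 7a c0 ∥ 77 2e d5.
Inner hash: even-index sum = 438 mod 256 = 182; odd-index sum = 454 mod 256 = 198 → b6 c6.
Outer input = (K'⊕opad) ∥ inner = a2 10 aa ∥ b6 c6.
Outer hash (tag): even-index sum = 530 mod 256 = 18; odd-index sum = 198 mod 256 = 198 → 12 c6.

12c6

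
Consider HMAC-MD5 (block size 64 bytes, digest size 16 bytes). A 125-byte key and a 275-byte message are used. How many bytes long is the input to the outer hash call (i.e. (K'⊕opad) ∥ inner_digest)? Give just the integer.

Key is 125 > 64 bytes, so it is hashed to 16 bytes then zero-padded to 64: |K'| = 64.
Outer input = (K'⊕opad) ∥ H(inner) → 64 + 16 = 80 bytes.

80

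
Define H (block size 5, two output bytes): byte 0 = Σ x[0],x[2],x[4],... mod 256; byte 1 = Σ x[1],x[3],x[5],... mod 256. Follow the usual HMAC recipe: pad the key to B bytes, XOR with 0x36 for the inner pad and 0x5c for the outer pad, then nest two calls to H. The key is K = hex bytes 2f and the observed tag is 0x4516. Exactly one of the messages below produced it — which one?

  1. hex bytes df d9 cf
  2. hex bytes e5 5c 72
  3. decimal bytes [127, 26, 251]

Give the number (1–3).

Key hex bytes 2f is 1 byte ≤ B = 5; zero-pad to 5 bytes: K' = 2f 00 00 00 00.
K' ⊕ ipad = 19 36 36 36 36; K' ⊕ opad = 73 5c 5c 5c 5c.
m1: inner = H(19 36 36 36 36 df d9 cf) = 5e 1a; tag = H(73 5c 5c 5c 5c 5e 1a) = 4516 ← matches
m2: inner = H(19 36 36 36 36 e5 5c 72) = e1 c3; tag = H(73 5c 5c 5c 5c e1 c3) = ee99
m3: inner = H(19 36 36 36 36 7f 1a fb) = 9f e6; tag = H(73 5c 5c 5c 5c 9f e6) = 1157

1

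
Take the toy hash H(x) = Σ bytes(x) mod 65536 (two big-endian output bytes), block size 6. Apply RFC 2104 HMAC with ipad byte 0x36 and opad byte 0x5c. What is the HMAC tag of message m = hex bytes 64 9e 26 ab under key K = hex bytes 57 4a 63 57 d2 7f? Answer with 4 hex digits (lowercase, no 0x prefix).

01b3

Key hex bytes 57 4a 63 57 d2 7f is exactly B = 6 bytes: K' = 57 4a 63 57 d2 7f.
K' ⊕ ipad = 61 7c 55 61 e4 49.  K' ⊕ opad = 0b 16 3f 0b 8e 23.
Inner input = (K'⊕ipad) ∥ m = 61 7c 55 61 e4 49 ∥ 64 9e 26 ab.
Inner hash: sum = 97+124+85+97+228+73+100+158+38+171 = 1171 → 04 93.
Outer input = (K'⊕opad) ∥ inner = 0b 16 3f 0b 8e 23 ∥ 04 93.
Outer hash (tag): sum = 11+22+63+11+142+35+4+147 = 435 → 01 b3.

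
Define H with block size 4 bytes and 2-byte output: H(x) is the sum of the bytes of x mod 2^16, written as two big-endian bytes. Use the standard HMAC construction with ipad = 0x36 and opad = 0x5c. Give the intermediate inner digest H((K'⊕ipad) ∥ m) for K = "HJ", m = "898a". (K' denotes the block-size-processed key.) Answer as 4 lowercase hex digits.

0270

Key "HJ" = 48 4a is 2 bytes ≤ B = 4; zero-pad to 4 bytes: K' = 48 4a 00 00.
K' ⊕ ipad = 7e 7c 36 36.
Inner input = 7e 7c 36 36 ∥ 38 39 38 61.
Inner hash: sum = 126+124+54+54+56+57+56+97 = 624 → 02 70.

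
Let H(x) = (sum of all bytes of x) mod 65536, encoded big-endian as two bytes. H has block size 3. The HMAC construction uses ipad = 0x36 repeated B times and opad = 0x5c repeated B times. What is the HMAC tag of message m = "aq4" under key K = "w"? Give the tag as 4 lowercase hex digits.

0197

Key "w" = 77 is 1 byte ≤ B = 3; zero-pad to 3 bytes: K' = 77 00 00.
K' ⊕ ipad = 41 36 36.  K' ⊕ opad = 2b 5c 5c.
Inner input = (K'⊕ipad) ∥ m = 41 36 36 ∥ 61 71 34.
Inner hash: sum = 65+54+54+97+113+52 = 435 → 01 b3.
Outer input = (K'⊕opad) ∥ inner = 2b 5c 5c ∥ 01 b3.
Outer hash (tag): sum = 43+92+92+1+179 = 407 → 01 97.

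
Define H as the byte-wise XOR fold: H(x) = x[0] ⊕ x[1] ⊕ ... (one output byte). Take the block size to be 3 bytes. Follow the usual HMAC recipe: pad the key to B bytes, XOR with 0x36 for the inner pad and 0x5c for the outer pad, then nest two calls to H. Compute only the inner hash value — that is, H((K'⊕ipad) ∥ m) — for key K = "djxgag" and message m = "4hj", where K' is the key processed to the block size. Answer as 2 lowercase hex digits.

17

Key "djxgag" = 64 6a 78 67 61 67 is 6 bytes > B = 3, so hash it first: H(key) = 17, then zero-pad to 3 bytes: K' = 17 00 00.
K' ⊕ ipad = 21 36 36.
Inner input = 21 36 36 ∥ 34 68 6a.
Inner hash: XOR 21⊕36⊕36⊕34⊕68⊕6a = 17.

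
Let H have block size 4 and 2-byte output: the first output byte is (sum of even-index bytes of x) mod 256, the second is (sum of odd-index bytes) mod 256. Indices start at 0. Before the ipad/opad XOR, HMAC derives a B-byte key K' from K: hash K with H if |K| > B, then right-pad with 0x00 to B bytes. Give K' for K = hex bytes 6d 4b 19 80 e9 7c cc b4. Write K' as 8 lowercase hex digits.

3bfb0000

|K| = 8 > B = 4, so first hash the key.
H(K): even-index sum = 571 mod 256 = 59; odd-index sum = 507 mod 256 = 251 → 3b fb.
Zero-pad H(K) = 3b fb to 4 bytes: K' = 3b fb 00 00.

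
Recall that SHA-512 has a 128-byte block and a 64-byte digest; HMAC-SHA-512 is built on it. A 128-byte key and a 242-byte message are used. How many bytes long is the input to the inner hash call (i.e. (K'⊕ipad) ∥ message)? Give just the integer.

Key is 128 ≤ 128 bytes, zero-padded: |K'| = 128.
Inner input = (K'⊕ipad) ∥ m → 128 + 242 = 370 bytes.

370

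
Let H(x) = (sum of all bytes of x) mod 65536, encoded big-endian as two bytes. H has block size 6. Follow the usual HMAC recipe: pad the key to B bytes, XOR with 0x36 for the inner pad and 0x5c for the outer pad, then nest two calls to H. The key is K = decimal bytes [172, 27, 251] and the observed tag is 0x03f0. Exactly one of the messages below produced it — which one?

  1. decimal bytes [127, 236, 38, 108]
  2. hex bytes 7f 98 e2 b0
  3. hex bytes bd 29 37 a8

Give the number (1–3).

3

Key decimal bytes [172, 27, 251] = ac 1b fb is 3 bytes ≤ B = 6; zero-pad to 6 bytes: K' = ac 1b fb 00 00 00.
K' ⊕ ipad = 9a 2d cd 36 36 36; K' ⊕ opad = f0 47 a7 5c 5c 5c.
m1: inner = H(9a 2d cd 36 36 36 7f ec 26 6c) = 04 33; tag = H(f0 47 a7 5c 5c 5c 04 33) = 0329
m2: inner = H(9a 2d cd 36 36 36 7f 98 e2 b0) = 04 df; tag = H(f0 47 a7 5c 5c 5c 04 df) = 03d5
m3: inner = H(9a 2d cd 36 36 36 bd 29 37 a8) = 03 fb; tag = H(f0 47 a7 5c 5c 5c 03 fb) = 03f0 ← matches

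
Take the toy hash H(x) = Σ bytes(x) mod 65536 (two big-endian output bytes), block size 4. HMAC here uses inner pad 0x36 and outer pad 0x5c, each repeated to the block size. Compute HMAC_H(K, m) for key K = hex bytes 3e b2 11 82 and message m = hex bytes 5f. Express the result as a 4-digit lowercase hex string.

Key hex bytes 3e b2 11 82 is exactly B = 4 bytes: K' = 3e b2 11 82.
K' ⊕ ipad = 08 84 27 b4.  K' ⊕ opad = 62 ee 4d de.
Inner input = (K'⊕ipad) ∥ m = 08 84 27 b4 ∥ 5f.
Inner hash: sum = 8+132+39+180+95 = 454 → 01 c6.
Outer input = (K'⊕opad) ∥ inner = 62 ee 4d de ∥ 01 c6.
Outer hash (tag): sum = 98+238+77+222+1+198 = 834 → 03 42.

0342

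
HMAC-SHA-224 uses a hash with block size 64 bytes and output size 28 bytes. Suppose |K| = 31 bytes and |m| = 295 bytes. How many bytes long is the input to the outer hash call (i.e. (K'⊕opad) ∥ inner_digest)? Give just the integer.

Key is 31 ≤ 64 bytes, zero-padded: |K'| = 64.
Outer input = (K'⊕opad) ∥ H(inner) → 64 + 28 = 92 bytes.

92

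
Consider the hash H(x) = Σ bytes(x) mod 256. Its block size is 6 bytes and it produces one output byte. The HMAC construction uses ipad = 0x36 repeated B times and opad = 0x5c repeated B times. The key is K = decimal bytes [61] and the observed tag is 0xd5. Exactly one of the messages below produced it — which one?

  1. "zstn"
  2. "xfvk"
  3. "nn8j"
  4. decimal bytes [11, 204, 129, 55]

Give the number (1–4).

4

Key decimal bytes [61] = 3d is 1 byte ≤ B = 6; zero-pad to 6 bytes: K' = 3d 00 00 00 00 00.
K' ⊕ ipad = 0b 36 36 36 36 36; K' ⊕ opad = 61 5c 5c 5c 5c 5c.
m1: inner = H(0b 36 36 36 36 36 7a 73 74 6e) = e8; tag = H(61 5c 5c 5c 5c 5c e8) = 15
m2: inner = H(0b 36 36 36 36 36 78 66 76 6b) = d8; tag = H(61 5c 5c 5c 5c 5c d8) = 05
m3: inner = H(0b 36 36 36 36 36 6e 6e 38 6a) = 97; tag = H(61 5c 5c 5c 5c 5c 97) = c4
m4: inner = H(0b 36 36 36 36 36 0b cc 81 37) = a8; tag = H(61 5c 5c 5c 5c 5c a8) = d5 ← matches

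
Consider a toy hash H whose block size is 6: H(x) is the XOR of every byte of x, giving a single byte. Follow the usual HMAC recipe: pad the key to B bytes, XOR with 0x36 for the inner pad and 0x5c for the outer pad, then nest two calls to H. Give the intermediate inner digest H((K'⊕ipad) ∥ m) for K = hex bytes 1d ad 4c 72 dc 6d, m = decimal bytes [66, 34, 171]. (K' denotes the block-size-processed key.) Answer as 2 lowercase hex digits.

Key hex bytes 1d ad 4c 72 dc 6d is exactly B = 6 bytes: K' = 1d ad 4c 72 dc 6d.
K' ⊕ ipad = 2b 9b 7a 44 ea 5b.
Inner input = 2b 9b 7a 44 ea 5b ∥ 42 22 ab.
Inner hash: XOR 2b⊕9b⊕7a⊕44⊕ea⊕5b⊕42⊕22⊕ab = f4.

f4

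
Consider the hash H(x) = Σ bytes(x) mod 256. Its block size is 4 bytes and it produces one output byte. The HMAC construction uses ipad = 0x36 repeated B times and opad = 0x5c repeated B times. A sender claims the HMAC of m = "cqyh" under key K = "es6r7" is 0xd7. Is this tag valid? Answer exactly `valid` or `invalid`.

Key "es6r7" = 65 73 36 72 37 is 5 bytes > B = 4, so hash it first: H(key) = b7, then zero-pad to 4 bytes: K' = b7 00 00 00.
K' ⊕ ipad = 81 36 36 36; K' ⊕ opad = eb 5c 5c 5c.
Inner hash: sum = 129+54+54+54+99+113+121+104 = 728; mod 256 = 216 → d8.
Outer hash (recomputed tag): sum = 235+92+92+92+216 = 727; mod 256 = 215 → d7.
Recomputed tag = d7; claimed = d7 → match.

valid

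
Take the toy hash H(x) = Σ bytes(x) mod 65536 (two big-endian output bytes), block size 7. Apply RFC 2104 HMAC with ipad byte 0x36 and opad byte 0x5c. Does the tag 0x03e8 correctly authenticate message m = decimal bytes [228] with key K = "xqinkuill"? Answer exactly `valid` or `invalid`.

valid

Key "xqinkuill" = 78 71 69 6e 6b 75 69 6c 6c is 9 bytes > B = 7, so hash it first: H(key) = 03 e1, then zero-pad to 7 bytes: K' = 03 e1 00 00 00 00 00.
K' ⊕ ipad = 35 d7 36 36 36 36 36; K' ⊕ opad = 5f bd 5c 5c 5c 5c 5c.
Inner hash: sum = 53+215+54+54+54+54+54+228 = 766 → 02 fe.
Outer hash (recomputed tag): sum = 95+189+92+92+92+92+92+2+254 = 1000 → 03 e8.
Recomputed tag = 03e8; claimed = 03e8 → match.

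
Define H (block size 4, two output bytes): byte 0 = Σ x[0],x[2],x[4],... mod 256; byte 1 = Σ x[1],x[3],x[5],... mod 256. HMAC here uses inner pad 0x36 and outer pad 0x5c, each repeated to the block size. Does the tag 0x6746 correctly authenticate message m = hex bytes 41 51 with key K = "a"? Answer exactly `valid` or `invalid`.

Key "a" = 61 is 1 byte ≤ B = 4; zero-pad to 4 bytes: K' = 61 00 00 00.
K' ⊕ ipad = 57 36 36 36; K' ⊕ opad = 3d 5c 5c 5c.
Inner hash: even-index sum = 206 mod 256 = 206; odd-index sum = 189 mod 256 = 189 → ce bd.
Outer hash (recomputed tag): even-index sum = 359 mod 256 = 103; odd-index sum = 373 mod 256 = 117 → 67 75.
Recomputed tag = 6775; claimed = 6746 → mismatch.

invalid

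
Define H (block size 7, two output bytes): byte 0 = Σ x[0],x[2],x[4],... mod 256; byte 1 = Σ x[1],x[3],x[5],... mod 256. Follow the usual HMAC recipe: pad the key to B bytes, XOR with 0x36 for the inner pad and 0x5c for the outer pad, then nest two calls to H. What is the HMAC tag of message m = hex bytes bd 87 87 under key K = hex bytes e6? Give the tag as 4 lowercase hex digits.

Key hex bytes e6 is 1 byte ≤ B = 7; zero-pad to 7 bytes: K' = e6 00 00 00 00 00 00.
K' ⊕ ipad = d0 36 36 36 36 36 36.  K' ⊕ opad = ba 5c 5c 5c 5c 5c 5c.
Inner input = (K'⊕ipad) ∥ m = d0 36 36 36 36 36 36 ∥ bd 87 87.
Inner hash: even-index sum = 505 mod 256 = 249; odd-index sum = 486 mod 256 = 230 → f9 e6.
Outer input = (K'⊕opad) ∥ inner = ba 5c 5c 5c 5c 5c 5c ∥ f9 e6.
Outer hash (tag): even-index sum = 692 mod 256 = 180; odd-index sum = 525 mod 256 = 13 → b4 0d.

b40d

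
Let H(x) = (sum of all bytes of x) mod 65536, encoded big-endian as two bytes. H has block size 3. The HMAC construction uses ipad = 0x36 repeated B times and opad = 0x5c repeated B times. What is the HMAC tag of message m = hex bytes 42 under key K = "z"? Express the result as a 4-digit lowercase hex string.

Key "z" = 7a is 1 byte ≤ B = 3; zero-pad to 3 bytes: K' = 7a 00 00.
K' ⊕ ipad = 4c 36 36.  K' ⊕ opad = 26 5c 5c.
Inner input = (K'⊕ipad) ∥ m = 4c 36 36 ∥ 42.
Inner hash: sum = 76+54+54+66 = 250 → 00 fa.
Outer input = (K'⊕opad) ∥ inner = 26 5c 5c ∥ 00 fa.
Outer hash (tag): sum = 38+92+92+0+250 = 472 → 01 d8.

01d8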